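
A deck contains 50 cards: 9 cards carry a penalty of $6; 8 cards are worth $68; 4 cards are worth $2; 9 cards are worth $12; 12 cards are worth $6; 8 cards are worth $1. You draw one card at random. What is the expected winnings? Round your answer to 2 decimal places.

E[payout] = (9/50)·(-6) + (8/50)·68 + (4/50)·2 + (9/50)·12 + (12/50)·6 + (8/50)·1 = 343/25
≈ $13.72

$13.72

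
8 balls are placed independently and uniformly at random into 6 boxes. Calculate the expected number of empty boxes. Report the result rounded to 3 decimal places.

Let Xⱼ=1 if box j is empty. P(Xⱼ=1) = ((6-1)/6)^8 = 390625/1679616.
By linearity, E[#empty] = 6·390625/1679616 = 390625/279936.
≈ 1.395

1.395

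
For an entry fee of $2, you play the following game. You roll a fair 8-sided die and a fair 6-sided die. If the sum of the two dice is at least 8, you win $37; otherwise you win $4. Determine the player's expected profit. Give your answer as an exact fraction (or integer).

329/16 dollars

E[payout] = (7/16)·4 + (9/16)·37 = 361/16
Expected profit = 361/16 − 2 = 329/16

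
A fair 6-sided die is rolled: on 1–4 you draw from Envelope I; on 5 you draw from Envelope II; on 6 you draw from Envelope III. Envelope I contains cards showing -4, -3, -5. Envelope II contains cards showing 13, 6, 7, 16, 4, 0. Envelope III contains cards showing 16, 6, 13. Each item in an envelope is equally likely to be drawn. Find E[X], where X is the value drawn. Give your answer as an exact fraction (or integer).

5/9

E[X | Envelope I] = (-4 − 3 − 5)/3 = -4
E[X | Envelope II] = (13 + 6 + 7 + 16 + 4 + 0)/6 = 23/3
E[X | Envelope III] = (16 + 6 + 13)/3 = 35/3
E[X] = (2/3)·(-4) + (1/6)·23/3 + (1/6)·35/3 = 5/9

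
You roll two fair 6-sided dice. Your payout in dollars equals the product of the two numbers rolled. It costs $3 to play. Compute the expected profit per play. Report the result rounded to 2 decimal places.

Distribution of the product of the two numbers rolled: 1 w.p. 1/36, 2 w.p. 1/18, 3 w.p. 1/18, 4 w.p. 1/12, 5 w.p. 1/18, 6 w.p. 1/9, …
E[payout] = (1/36)·1 + (1/18)·2 + (1/18)·3 + (1/12)·4 + (1/18)·5 + (1/9)·6 + (1/18)·8 + (1/36)·9 + (1/18)·10 + (1/9)·12 + (1/18)·15 + (1/36)·16 + (1/18)·18 + (1/18)·20 + (1/18)·24 + (1/36)·25 + (1/18)·30 + (1/36)·36 = 49/4
Expected profit = 49/4 − 3 = 37/4 ≈ $9.25

$9.25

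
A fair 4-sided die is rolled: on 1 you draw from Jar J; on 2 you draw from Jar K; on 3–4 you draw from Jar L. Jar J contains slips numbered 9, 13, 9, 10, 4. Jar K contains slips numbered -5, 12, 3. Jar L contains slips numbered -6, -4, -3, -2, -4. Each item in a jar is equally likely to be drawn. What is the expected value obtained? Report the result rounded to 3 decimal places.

E[X | Jar J] = (9 + 13 + 9 + 10 + 4)/5 = 9
E[X | Jar K] = (-5 + 12 + 3)/3 = 10/3
E[X | Jar L] = (-6 − 4 − 3 − 2 − 4)/5 = -19/5
E[X] = (1/4)·9 + (1/4)·10/3 + (1/2)·(-19/5) = 71/60 ≈ 1.183

1.183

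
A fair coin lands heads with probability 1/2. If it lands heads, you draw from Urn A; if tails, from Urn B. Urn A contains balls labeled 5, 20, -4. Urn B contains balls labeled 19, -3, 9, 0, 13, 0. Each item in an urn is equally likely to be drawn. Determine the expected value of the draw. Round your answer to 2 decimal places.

E[X | Urn A] = (5 + 20 − 4)/3 = 7
E[X | Urn B] = (19 − 3 + 9 + 0 + 13 + 0)/6 = 19/3
E[X] = (1/2)·7 + (1/2)·19/3 = 20/3 ≈ 6.67

6.67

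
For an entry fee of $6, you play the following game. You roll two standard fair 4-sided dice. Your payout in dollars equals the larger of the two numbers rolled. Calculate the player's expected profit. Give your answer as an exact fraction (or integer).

-23/8 dollars

Distribution of the larger of the two numbers rolled: 1 w.p. 1/16, 2 w.p. 3/16, 3 w.p. 5/16, 4 w.p. 7/16
E[payout] = (1/16)·1 + (3/16)·2 + (5/16)·3 + (7/16)·4 = 25/8
Expected profit = 25/8 − 6 = -23/8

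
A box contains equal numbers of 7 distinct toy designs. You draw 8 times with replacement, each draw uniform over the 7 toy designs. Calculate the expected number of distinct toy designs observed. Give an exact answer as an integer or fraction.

Let Xⱼ=1 if type j appears at least once. P(Xⱼ=1) = 1 − ((7−1)/7)^8 = 4085185/5764801.
E[#distinct] = 7·4085185/5764801 = 4085185/823543.

4085185/823543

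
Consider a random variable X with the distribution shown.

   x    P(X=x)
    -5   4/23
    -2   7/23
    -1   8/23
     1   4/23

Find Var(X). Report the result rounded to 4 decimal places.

E[X] = (4/23)·(-5) + (7/23)·(-2) + (8/23)·(-1) + (4/23)·1 = -38/23
E[X²] = (4/23)·25 + (7/23)·4 + (8/23)·1 + (4/23)·1 = 140/23
Var(X) = 140/23 − (-38/23)² = 1776/529 ≈ 3.3573

3.3573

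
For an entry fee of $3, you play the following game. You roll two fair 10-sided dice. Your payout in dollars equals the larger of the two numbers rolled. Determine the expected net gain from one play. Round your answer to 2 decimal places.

Distribution of the larger of the two numbers rolled: 1 w.p. 1/100, 2 w.p. 3/100, 3 w.p. 1/20, 4 w.p. 7/100, 5 w.p. 9/100, 6 w.p. 11/100, …
E[payout] = (1/100)·1 + (3/100)·2 + (1/20)·3 + (7/100)·4 + (9/100)·5 + (11/100)·6 + (13/100)·7 + (3/20)·8 + (17/100)·9 + (19/100)·10 = 143/20
Expected profit = 143/20 − 3 = 83/20 ≈ $4.15

$4.15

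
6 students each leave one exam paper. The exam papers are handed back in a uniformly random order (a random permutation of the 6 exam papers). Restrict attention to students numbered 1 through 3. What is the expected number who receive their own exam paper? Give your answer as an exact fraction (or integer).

1/2

Let Xᵢ = 1 if person i gets their own exam paper. For each i, P(Xᵢ=1) = 1/6.
By linearity of expectation, E[X₁+…+X_3] = 3·(1/6) = 1/2.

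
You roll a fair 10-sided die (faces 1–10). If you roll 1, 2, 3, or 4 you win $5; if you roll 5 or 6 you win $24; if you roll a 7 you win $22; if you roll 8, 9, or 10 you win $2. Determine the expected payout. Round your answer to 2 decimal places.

E[payout] = (3/10)·2 + (2/5)·5 + (1/10)·22 + (1/5)·24 = 48/5
≈ $9.60

$9.60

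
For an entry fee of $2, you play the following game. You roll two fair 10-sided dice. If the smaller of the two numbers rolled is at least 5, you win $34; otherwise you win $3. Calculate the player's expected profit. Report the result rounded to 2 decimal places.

$12.16

E[payout] = (16/25)·3 + (9/25)·34 = 354/25
Expected profit = 354/25 − 2 = 304/25 ≈ $12.16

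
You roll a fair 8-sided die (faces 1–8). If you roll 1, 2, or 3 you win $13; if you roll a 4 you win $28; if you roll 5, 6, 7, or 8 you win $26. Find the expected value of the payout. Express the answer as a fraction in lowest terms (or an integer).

E[payout] = (3/8)·13 + (1/2)·26 + (1/8)·28 = 171/8

171/8 dollars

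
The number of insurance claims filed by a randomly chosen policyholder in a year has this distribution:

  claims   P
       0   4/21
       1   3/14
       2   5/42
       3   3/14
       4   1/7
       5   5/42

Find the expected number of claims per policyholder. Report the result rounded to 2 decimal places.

E[X] = (4/21)·0 + (3/14)·1 + (5/42)·2 + (3/14)·3 + (1/7)·4 + (5/42)·5
     = 95/42 ≈ 2.26

2.26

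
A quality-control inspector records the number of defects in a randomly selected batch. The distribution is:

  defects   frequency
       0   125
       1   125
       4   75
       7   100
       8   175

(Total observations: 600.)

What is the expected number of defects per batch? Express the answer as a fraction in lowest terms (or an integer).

Total = 600, so P(defects=0) = 125/600, etc.
E[X] = (5/24)·0 + (5/24)·1 + (1/8)·4 + (1/6)·7 + (7/24)·8
     = 101/24

101/24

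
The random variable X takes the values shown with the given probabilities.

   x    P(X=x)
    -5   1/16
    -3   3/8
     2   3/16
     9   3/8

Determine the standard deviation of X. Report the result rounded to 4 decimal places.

5.5421

E[X] = 37/16, E[X²] = 577/16
Var(X) = E[X²] − (E[X])² = 577/16 − 1369/256 = 7863/256
SD(X) = √(7863/256) ≈ 5.5421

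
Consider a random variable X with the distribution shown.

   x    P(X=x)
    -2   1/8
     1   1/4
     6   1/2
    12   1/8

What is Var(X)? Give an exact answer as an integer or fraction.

33/2

E[X] = (1/8)·(-2) + (1/4)·1 + (1/2)·6 + (1/8)·12 = 9/2
E[X²] = (1/8)·4 + (1/4)·1 + (1/2)·36 + (1/8)·144 = 147/4
Var(X) = 147/4 − (9/2)² = 33/2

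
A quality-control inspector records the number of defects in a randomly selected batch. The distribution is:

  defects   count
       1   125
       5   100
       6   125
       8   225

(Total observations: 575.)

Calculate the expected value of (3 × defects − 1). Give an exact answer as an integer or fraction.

358/23

Total = 575, so P(defects=1) = 125/575, etc.
E[3x-1] = (5/23)·2 + (4/23)·14 + (5/23)·17 + (9/23)·23
     = 358/23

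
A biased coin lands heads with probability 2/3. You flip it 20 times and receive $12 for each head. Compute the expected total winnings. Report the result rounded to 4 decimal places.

E[#heads] = 20·2/3 = 40/3 (linearity over flips).
E[winnings] = 12·40/3 = 160.
≈ 160.0000

$160.0000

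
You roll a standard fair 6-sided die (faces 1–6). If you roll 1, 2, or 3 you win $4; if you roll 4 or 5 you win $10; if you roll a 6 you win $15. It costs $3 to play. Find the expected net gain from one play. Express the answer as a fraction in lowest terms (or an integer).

E[payout] = (1/2)·4 + (1/3)·10 + (1/6)·15 = 47/6
Expected profit = 47/6 − 3 = 29/6

29/6 dollars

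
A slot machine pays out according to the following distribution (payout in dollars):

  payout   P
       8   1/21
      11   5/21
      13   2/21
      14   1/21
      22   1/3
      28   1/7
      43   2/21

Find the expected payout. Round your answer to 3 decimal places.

E[X] = (1/21)·8 + (5/21)·11 + (2/21)·13 + (1/21)·14 + (1/3)·22 + (1/7)·28 + (2/21)·43
     = 61/3 ≈ 20.333

$20.333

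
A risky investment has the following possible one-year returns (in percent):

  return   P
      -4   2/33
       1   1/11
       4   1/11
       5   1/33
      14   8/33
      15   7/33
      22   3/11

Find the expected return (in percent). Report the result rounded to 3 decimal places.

E[X] = (2/33)·(-4) + (1/11)·1 + (1/11)·4 + (1/33)·5 + (8/33)·14 + (7/33)·15 + (3/11)·22
     = 427/33 ≈ 12.939

12.939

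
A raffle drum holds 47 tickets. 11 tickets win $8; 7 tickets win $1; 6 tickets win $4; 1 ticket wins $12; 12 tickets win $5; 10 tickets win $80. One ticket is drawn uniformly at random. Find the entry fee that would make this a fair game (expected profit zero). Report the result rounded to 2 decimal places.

$21.09

E[payout] = (11/47)·8 + (7/47)·1 + (6/47)·4 + (1/47)·12 + (12/47)·5 + (10/47)·80 = 991/47
Fair fee = E[payout] = 991/47 ≈ $21.09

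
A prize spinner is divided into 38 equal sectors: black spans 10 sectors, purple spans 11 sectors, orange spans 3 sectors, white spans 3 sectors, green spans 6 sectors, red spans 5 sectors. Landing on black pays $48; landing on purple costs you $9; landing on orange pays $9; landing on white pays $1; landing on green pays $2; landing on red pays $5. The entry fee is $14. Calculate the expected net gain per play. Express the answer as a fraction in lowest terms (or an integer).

-42/19 dollars

E[payout] = (10/38)·48 + (11/38)·(-9) + (3/38)·9 + (3/38)·1 + (6/38)·2 + (5/38)·5 = 224/19
Expected profit = 224/19 − 14 = -42/19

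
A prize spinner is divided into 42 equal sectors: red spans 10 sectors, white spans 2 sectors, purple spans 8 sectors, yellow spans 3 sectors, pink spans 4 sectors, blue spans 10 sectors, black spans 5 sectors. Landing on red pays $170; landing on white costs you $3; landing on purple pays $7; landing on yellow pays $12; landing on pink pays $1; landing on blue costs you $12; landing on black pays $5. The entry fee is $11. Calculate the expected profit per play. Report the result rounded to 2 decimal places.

E[payout] = (10/42)·170 + (2/42)·(-3) + (8/42)·7 + (3/42)·12 + (4/42)·1 + (10/42)·(-12) + (5/42)·5 = 565/14
Expected profit = 565/14 − 11 = 411/14 ≈ $29.36

$29.36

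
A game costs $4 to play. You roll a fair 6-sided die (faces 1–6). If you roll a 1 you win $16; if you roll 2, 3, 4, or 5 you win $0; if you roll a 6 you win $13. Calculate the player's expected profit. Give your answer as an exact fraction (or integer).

5/6 dollars

E[payout] = (2/3)·0 + (1/6)·13 + (1/6)·16 = 29/6
Expected profit = 29/6 − 4 = 5/6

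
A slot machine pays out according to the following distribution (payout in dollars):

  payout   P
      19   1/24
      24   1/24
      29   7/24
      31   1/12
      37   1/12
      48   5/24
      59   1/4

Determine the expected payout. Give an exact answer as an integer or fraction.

E[X] = (1/24)·19 + (1/24)·24 + (7/24)·29 + (1/12)·31 + (1/12)·37 + (5/24)·48 + (1/4)·59
     = 122/3

122/3 dollars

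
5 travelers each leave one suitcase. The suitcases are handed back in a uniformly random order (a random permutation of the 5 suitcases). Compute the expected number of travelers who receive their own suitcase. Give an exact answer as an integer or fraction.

Let Xᵢ = 1 if person i gets their own suitcase. For each i, P(Xᵢ=1) = 1/5.
By linearity of expectation, E[X₁+…+X_5] = 5·(1/5) = 1.

1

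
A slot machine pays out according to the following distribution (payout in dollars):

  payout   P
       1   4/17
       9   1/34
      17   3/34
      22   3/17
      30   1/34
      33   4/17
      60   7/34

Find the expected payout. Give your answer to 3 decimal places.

E[X] = (4/17)·1 + (1/34)·9 + (3/34)·17 + (3/17)·22 + (1/34)·30 + (4/17)·33 + (7/34)·60
     = 457/17 ≈ 26.882

$26.882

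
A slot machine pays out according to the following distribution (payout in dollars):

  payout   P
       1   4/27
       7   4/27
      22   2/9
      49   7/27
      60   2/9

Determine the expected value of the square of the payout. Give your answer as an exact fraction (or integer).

13837/9

E[X²] = (4/27)·1 + (4/27)·49 + (2/9)·484 + (7/27)·2401 + (2/9)·3600
     = 13837/9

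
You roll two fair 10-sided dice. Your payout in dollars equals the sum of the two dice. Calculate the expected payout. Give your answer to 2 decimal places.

Distribution of the sum of the two dice: 2 w.p. 1/100, 3 w.p. 1/50, 4 w.p. 3/100, 5 w.p. 1/25, 6 w.p. 1/20, 7 w.p. 3/50, …
E[payout] = (1/100)·2 + (1/50)·3 + (3/100)·4 + (1/25)·5 + (1/20)·6 + (3/50)·7 + (7/100)·8 + (2/25)·9 + (9/100)·10 + (1/10)·11 + (9/100)·12 + (2/25)·13 + (7/100)·14 + (3/50)·15 + (1/20)·16 + (1/25)·17 + (3/100)·18 + (1/50)·19 + (1/100)·20 = 11
≈ $11.00

$11.00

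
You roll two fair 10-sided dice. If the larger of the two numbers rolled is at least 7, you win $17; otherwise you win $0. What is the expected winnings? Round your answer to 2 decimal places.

E[payout] = (9/25)·0 + (16/25)·17 = 272/25
≈ $10.88

$10.88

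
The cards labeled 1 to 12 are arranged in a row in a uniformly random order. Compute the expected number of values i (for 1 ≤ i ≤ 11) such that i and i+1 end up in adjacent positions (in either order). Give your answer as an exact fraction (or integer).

11/6

For each i ∈ {1,…,11}, let Xᵢ = 1 if i and i+1 are adjacent. P(Xᵢ=1) = 2·(12−1)!/12! = 2/12.
By linearity, E[ΣXᵢ] = (11)·(2/12) = 11/6.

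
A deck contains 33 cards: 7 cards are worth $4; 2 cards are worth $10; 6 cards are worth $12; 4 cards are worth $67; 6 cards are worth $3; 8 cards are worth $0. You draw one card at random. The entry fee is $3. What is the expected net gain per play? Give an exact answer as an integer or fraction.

E[payout] = (7/33)·4 + (2/33)·10 + (6/33)·12 + (4/33)·67 + (6/33)·3 + (8/33)·0 = 406/33
Expected profit = 406/33 − 3 = 307/33

307/33 dollars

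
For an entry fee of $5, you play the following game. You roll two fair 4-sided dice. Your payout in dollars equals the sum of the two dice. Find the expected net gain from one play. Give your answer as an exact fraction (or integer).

Distribution of the sum of the two dice: 2 w.p. 1/16, 3 w.p. 1/8, 4 w.p. 3/16, 5 w.p. 1/4, 6 w.p. 3/16, 7 w.p. 1/8, …
E[payout] = (1/16)·2 + (1/8)·3 + (3/16)·4 + (1/4)·5 + (3/16)·6 + (1/8)·7 + (1/16)·8 = 5
Expected profit = 5 − 5 = 0

$0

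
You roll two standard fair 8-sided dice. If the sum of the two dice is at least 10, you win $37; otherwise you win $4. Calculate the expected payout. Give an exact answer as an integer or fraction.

E[payout] = (9/16)·4 + (7/16)·37 = 295/16

295/16 dollars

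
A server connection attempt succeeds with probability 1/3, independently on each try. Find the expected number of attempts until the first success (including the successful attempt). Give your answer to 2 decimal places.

For a geometric distribution, E[trials] = 1/p = 1/(1/3) = 3.
≈ 3.00

3.00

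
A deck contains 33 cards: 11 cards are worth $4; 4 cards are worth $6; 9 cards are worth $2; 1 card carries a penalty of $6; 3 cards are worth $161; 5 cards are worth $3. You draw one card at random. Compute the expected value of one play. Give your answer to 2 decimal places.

E[payout] = (11/33)·4 + (4/33)·6 + (9/33)·2 + (1/33)·(-6) + (3/33)·161 + (5/33)·3 = 578/33
≈ $17.52

$17.52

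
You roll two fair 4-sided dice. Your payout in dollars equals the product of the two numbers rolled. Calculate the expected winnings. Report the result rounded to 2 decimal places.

$6.25

Distribution of the product of the two numbers rolled: 1 w.p. 1/16, 2 w.p. 1/8, 3 w.p. 1/8, 4 w.p. 3/16, 6 w.p. 1/8, 8 w.p. 1/8, …
E[payout] = (1/16)·1 + (1/8)·2 + (1/8)·3 + (3/16)·4 + (1/8)·6 + (1/8)·8 + (1/16)·9 + (1/8)·12 + (1/16)·16 = 25/4
≈ $6.25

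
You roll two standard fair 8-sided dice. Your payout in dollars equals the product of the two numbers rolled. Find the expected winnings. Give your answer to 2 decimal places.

Distribution of the product of the two numbers rolled: 1 w.p. 1/64, 2 w.p. 1/32, 3 w.p. 1/32, 4 w.p. 3/64, 5 w.p. 1/32, 6 w.p. 1/16, …
E[payout] = (1/64)·1 + (1/32)·2 + (1/32)·3 + (3/64)·4 + (1/32)·5 + (1/16)·6 + (1/32)·7 + (1/16)·8 + (1/64)·9 + (1/32)·10 + (1/16)·12 + (1/32)·14 + (1/32)·15 + (3/64)·16 + (1/32)·18 + (1/32)·20 + (1/32)·21 + (1/16)·24 + (1/64)·25 + (1/32)·28 + (1/32)·30 + (1/32)·32 + (1/32)·35 + (1/64)·36 + (1/32)·40 + (1/32)·42 + (1/32)·48 + (1/64)·49 + (1/32)·56 + (1/64)·64 = 81/4
≈ $20.25

$20.25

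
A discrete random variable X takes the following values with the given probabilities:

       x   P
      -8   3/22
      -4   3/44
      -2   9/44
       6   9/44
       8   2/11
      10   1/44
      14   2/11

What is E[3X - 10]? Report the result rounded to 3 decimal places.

1.045

E[3x-10] = (3/22)·(-34) + (3/44)·(-22) + (9/44)·(-16) + (9/44)·8 + (2/11)·14 + (1/44)·20 + (2/11)·32
     = 23/22 ≈ 1.045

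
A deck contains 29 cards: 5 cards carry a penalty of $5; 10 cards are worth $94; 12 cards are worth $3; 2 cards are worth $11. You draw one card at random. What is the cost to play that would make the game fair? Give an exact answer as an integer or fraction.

973/29 dollars

E[payout] = (5/29)·(-5) + (10/29)·94 + (12/29)·3 + (2/29)·11 = 973/29
Fair fee = E[payout] = 973/29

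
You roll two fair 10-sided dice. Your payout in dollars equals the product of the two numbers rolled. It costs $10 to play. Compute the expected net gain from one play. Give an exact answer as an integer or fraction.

81/4 dollars

Distribution of the product of the two numbers rolled: 1 w.p. 1/100, 2 w.p. 1/50, 3 w.p. 1/50, 4 w.p. 3/100, 5 w.p. 1/50, 6 w.p. 1/25, …
E[payout] = (1/100)·1 + (1/50)·2 + (1/50)·3 + (3/100)·4 + (1/50)·5 + (1/25)·6 + (1/50)·7 + (1/25)·8 + (3/100)·9 + (1/25)·10 + (1/25)·12 + (1/50)·14 + (1/50)·15 + (3/100)·16 + (1/25)·18 + (1/25)·20 + (1/50)·21 + (1/25)·24 + (1/100)·25 + (1/50)·27 + (1/50)·28 + (1/25)·30 + (1/50)·32 + (1/50)·35 + (3/100)·36 + (1/25)·40 + (1/50)·42 + (1/50)·45 + (1/50)·48 + (1/100)·49 + (1/50)·50 + (1/50)·54 + (1/50)·56 + (1/50)·60 + (1/50)·63 + (1/100)·64 + (1/50)·70 + (1/50)·72 + (1/50)·80 + (1/100)·81 + (1/50)·90 + (1/100)·100 = 121/4
Expected profit = 121/4 − 10 = 81/4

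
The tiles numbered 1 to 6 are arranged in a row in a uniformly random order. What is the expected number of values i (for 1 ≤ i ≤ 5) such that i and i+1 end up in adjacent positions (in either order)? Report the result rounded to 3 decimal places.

For each i ∈ {1,…,5}, let Xᵢ = 1 if i and i+1 are adjacent. P(Xᵢ=1) = 2·(6−1)!/6! = 2/6.
By linearity, E[ΣXᵢ] = (5)·(2/6) = 5/3.
≈ 1.667

1.667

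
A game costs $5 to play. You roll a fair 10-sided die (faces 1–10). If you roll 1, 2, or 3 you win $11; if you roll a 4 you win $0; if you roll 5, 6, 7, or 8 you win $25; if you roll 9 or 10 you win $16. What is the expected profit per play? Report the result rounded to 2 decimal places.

$11.50

E[payout] = (1/10)·0 + (3/10)·11 + (1/5)·16 + (2/5)·25 = 33/2
Expected profit = 33/2 − 5 = 23/2 ≈ $11.50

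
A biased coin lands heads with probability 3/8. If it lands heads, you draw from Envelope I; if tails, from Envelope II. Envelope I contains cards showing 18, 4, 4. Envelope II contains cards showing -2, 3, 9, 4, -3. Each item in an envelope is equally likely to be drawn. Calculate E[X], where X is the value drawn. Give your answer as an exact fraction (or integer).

E[X | Envelope I] = (18 + 4 + 4)/3 = 26/3
E[X | Envelope II] = (-2 + 3 + 9 + 4 − 3)/5 = 11/5
E[X] = (3/8)·26/3 + (5/8)·11/5 = 37/8

37/8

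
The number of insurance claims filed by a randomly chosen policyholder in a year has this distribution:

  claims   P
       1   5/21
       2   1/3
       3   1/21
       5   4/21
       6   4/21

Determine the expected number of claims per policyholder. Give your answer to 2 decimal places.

3.14

E[X] = (5/21)·1 + (1/3)·2 + (1/21)·3 + (4/21)·5 + (4/21)·6
     = 22/7 ≈ 3.14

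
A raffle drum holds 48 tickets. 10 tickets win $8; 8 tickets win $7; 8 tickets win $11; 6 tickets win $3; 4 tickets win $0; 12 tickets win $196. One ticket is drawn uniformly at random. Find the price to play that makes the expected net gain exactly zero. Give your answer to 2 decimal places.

$54.04

E[payout] = (10/48)·8 + (8/48)·7 + (8/48)·11 + (6/48)·3 + (4/48)·0 + (12/48)·196 = 1297/24
Fair fee = E[payout] = 1297/24 ≈ $54.04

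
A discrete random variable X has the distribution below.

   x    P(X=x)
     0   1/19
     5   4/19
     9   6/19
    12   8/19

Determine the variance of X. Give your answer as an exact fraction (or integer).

E[X] = (1/19)·0 + (4/19)·5 + (6/19)·9 + (8/19)·12 = 170/19
E[X²] = (1/19)·0 + (4/19)·25 + (6/19)·81 + (8/19)·144 = 1738/19
Var(X) = 1738/19 − (170/19)² = 4122/361

4122/361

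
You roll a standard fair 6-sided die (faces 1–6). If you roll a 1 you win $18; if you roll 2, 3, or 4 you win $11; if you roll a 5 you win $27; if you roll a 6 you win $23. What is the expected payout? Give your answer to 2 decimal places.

E[payout] = (1/2)·11 + (1/6)·18 + (1/6)·23 + (1/6)·27 = 101/6
≈ $16.83

$16.83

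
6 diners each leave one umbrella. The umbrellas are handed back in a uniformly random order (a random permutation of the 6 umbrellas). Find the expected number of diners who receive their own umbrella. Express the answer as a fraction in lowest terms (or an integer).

1

Let Xᵢ = 1 if person i gets their own umbrella. For each i, P(Xᵢ=1) = 1/6.
By linearity of expectation, E[X₁+…+X_6] = 6·(1/6) = 1.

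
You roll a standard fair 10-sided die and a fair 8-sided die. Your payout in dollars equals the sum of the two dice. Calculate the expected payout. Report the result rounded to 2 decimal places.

$10.00

Distribution of the sum of the two dice: 2 w.p. 1/80, 3 w.p. 1/40, 4 w.p. 3/80, 5 w.p. 1/20, 6 w.p. 1/16, 7 w.p. 3/40, …
E[payout] = (1/80)·2 + (1/40)·3 + (3/80)·4 + (1/20)·5 + (1/16)·6 + (3/40)·7 + (7/80)·8 + (1/10)·9 + (1/10)·10 + (1/10)·11 + (7/80)·12 + (3/40)·13 + (1/16)·14 + (1/20)·15 + (3/80)·16 + (1/40)·17 + (1/80)·18 = 10
≈ $10.00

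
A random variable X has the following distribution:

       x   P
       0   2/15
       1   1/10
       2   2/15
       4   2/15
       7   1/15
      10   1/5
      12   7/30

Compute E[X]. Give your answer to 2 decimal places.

6.17

E[X] = (2/15)·0 + (1/10)·1 + (2/15)·2 + (2/15)·4 + (1/15)·7 + (1/5)·10 + (7/30)·12
     = 37/6 ≈ 6.17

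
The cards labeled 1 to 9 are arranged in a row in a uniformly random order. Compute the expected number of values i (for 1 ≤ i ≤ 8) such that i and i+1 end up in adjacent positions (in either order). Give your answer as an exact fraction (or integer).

For each i ∈ {1,…,8}, let Xᵢ = 1 if i and i+1 are adjacent. P(Xᵢ=1) = 2·(9−1)!/9! = 2/9.
By linearity, E[ΣXᵢ] = (8)·(2/9) = 16/9.

16/9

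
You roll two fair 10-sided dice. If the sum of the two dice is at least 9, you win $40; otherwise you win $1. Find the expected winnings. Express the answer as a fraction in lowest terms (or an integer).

727/25 dollars

E[payout] = (7/25)·1 + (18/25)·40 = 727/25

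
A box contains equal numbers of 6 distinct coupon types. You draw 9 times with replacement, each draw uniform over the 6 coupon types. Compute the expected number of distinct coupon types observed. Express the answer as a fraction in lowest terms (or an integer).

Let Xⱼ=1 if type j appears at least once. P(Xⱼ=1) = 1 − ((6−1)/6)^9 = 8124571/10077696.
E[#distinct] = 6·8124571/10077696 = 8124571/1679616.

8124571/1679616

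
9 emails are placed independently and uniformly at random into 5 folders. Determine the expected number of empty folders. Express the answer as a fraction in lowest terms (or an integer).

Let Xⱼ=1 if folder j is empty. P(Xⱼ=1) = ((5-1)/5)^9 = 262144/1953125.
By linearity, E[#empty] = 5·262144/1953125 = 262144/390625.

262144/390625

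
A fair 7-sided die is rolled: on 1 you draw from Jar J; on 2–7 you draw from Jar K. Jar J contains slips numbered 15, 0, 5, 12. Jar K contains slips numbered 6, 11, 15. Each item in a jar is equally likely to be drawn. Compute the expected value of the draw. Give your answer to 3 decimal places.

E[X | Jar J] = (15 + 0 + 5 + 12)/4 = 8
E[X | Jar K] = (6 + 11 + 15)/3 = 32/3
E[X] = (1/7)·8 + (6/7)·32/3 = 72/7 ≈ 10.286

10.286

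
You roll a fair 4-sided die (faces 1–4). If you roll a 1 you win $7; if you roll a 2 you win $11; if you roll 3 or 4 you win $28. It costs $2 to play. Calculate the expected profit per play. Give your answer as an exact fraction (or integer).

E[payout] = (1/4)·7 + (1/4)·11 + (1/2)·28 = 37/2
Expected profit = 37/2 − 2 = 33/2

33/2 dollars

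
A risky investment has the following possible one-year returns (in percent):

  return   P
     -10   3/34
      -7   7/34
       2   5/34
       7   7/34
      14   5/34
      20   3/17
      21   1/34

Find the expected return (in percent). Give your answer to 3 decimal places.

E[X] = (3/34)·(-10) + (7/34)·(-7) + (5/34)·2 + (7/34)·7 + (5/34)·14 + (3/17)·20 + (1/34)·21
     = 191/34 ≈ 5.618

5.618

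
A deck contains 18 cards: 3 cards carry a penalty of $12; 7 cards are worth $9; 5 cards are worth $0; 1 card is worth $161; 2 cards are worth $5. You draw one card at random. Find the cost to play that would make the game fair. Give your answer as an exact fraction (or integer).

$11

E[payout] = (3/18)·(-12) + (7/18)·9 + (5/18)·0 + (1/18)·161 + (2/18)·5 = 11
Fair fee = E[payout] = 11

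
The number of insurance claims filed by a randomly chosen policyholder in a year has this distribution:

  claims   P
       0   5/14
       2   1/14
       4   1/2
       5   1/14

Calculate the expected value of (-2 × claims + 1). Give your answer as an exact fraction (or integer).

-4

E[-2x+1] = (5/14)·1 + (1/14)·(-3) + (1/2)·(-7) + (1/14)·(-9)
     = -4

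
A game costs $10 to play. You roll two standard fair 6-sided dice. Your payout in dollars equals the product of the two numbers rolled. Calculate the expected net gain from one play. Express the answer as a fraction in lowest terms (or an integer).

Distribution of the product of the two numbers rolled: 1 w.p. 1/36, 2 w.p. 1/18, 3 w.p. 1/18, 4 w.p. 1/12, 5 w.p. 1/18, 6 w.p. 1/9, …
E[payout] = (1/36)·1 + (1/18)·2 + (1/18)·3 + (1/12)·4 + (1/18)·5 + (1/9)·6 + (1/18)·8 + (1/36)·9 + (1/18)·10 + (1/9)·12 + (1/18)·15 + (1/36)·16 + (1/18)·18 + (1/18)·20 + (1/18)·24 + (1/36)·25 + (1/18)·30 + (1/36)·36 = 49/4
Expected profit = 49/4 − 10 = 9/4

9/4 dollars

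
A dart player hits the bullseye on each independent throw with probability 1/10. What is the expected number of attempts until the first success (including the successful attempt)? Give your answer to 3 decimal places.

10.000

For a geometric distribution, E[trials] = 1/p = 1/(1/10) = 10.
≈ 10.000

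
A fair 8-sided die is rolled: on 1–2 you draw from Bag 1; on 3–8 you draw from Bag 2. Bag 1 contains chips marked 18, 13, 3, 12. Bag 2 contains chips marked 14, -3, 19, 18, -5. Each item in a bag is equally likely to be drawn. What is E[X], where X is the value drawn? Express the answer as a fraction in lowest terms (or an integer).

E[X | Bag 1] = (18 + 13 + 3 + 12)/4 = 23/2
E[X | Bag 2] = (14 − 3 + 19 + 18 − 5)/5 = 43/5
E[X] = (1/4)·23/2 + (3/4)·43/5 = 373/40

373/40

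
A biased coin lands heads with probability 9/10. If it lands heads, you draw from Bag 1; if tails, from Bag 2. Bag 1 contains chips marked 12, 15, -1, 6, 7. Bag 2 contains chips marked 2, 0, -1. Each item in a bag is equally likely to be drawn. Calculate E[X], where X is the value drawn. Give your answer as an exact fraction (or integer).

529/75

E[X | Bag 1] = (12 + 15 − 1 + 6 + 7)/5 = 39/5
E[X | Bag 2] = (2 + 0 − 1)/3 = 1/3
E[X] = (9/10)·39/5 + (1/10)·1/3 = 529/75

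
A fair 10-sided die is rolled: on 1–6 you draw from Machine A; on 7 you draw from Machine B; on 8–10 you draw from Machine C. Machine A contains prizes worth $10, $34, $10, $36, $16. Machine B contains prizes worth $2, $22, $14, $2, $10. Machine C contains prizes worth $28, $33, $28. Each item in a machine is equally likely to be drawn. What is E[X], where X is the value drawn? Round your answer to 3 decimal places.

E[X | Machine A] = (10 + 34 + 10 + 36 + 16)/5 = 106/5
E[X | Machine B] = (2 + 22 + 14 + 2 + 10)/5 = 10
E[X | Machine C] = (28 + 33 + 28)/3 = 89/3
E[X] = (3/5)·106/5 + (1/10)·10 + (3/10)·89/3 = 1131/50 ≈ 22.620

$22.620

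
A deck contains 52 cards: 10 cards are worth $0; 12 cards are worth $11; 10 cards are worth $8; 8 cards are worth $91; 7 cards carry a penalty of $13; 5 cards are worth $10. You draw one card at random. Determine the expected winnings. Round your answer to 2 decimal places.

$17.29

E[payout] = (10/52)·0 + (12/52)·11 + (10/52)·8 + (8/52)·91 + (7/52)·(-13) + (5/52)·10 = 899/52
≈ $17.29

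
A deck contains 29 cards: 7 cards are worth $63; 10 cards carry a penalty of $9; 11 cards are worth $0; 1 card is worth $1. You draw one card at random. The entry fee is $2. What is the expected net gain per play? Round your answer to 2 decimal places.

$10.14

E[payout] = (7/29)·63 + (10/29)·(-9) + (11/29)·0 + (1/29)·1 = 352/29
Expected profit = 352/29 − 2 = 294/29 ≈ $10.14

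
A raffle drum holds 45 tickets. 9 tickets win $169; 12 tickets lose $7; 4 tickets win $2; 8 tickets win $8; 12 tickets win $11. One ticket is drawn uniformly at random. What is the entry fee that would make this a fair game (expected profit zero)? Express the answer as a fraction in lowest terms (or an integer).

547/15 dollars

E[payout] = (9/45)·169 + (12/45)·(-7) + (4/45)·2 + (8/45)·8 + (12/45)·11 = 547/15
Fair fee = E[payout] = 547/15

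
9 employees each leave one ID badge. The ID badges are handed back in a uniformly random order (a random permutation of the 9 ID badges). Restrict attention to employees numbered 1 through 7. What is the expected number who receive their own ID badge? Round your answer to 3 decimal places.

0.778

Let Xᵢ = 1 if person i gets their own ID badge. For each i, P(Xᵢ=1) = 1/9.
By linearity of expectation, E[X₁+…+X_7] = 7·(1/9) = 7/9.
≈ 0.778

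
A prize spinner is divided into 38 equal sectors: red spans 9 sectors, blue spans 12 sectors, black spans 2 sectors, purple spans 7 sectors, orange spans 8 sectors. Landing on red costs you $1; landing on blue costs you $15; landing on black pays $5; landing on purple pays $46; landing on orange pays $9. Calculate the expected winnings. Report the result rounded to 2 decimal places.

E[payout] = (9/38)·(-1) + (12/38)·(-15) + (2/38)·5 + (7/38)·46 + (8/38)·9 = 215/38
≈ $5.66

$5.66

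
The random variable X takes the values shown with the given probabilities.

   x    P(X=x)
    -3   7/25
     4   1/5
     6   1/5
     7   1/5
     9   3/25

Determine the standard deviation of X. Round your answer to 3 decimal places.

4.381

E[X] = 91/25, E[X²] = 811/25
Var(X) = E[X²] − (E[X])² = 811/25 − 8281/625 = 11994/625
SD(X) = √(11994/625) ≈ 4.381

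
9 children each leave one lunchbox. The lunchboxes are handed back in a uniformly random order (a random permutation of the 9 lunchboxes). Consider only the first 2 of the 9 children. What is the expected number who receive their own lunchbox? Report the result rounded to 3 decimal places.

Let Xᵢ = 1 if person i gets their own lunchbox. For each i, P(Xᵢ=1) = 1/9.
By linearity of expectation, E[X₁+…+X_2] = 2·(1/9) = 2/9.
≈ 0.222

0.222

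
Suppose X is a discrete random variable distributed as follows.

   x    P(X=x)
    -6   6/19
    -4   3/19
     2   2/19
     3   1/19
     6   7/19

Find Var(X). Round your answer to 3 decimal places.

E[X] = (6/19)·(-6) + (3/19)·(-4) + (2/19)·2 + (1/19)·3 + (7/19)·6 = 1/19
E[X²] = (6/19)·36 + (3/19)·16 + (2/19)·4 + (1/19)·9 + (7/19)·36 = 533/19
Var(X) = 533/19 − (1/19)² = 10126/361 ≈ 28.050

28.050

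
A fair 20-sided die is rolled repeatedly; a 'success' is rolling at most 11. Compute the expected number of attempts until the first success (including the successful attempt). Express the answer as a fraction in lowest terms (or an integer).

20/11

For a geometric distribution, E[trials] = 1/p = 1/(11/20) = 20/11.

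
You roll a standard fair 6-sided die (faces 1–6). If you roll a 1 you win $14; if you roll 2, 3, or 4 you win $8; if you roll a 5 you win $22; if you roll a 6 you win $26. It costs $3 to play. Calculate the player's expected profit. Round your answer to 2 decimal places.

$11.33

E[payout] = (1/2)·8 + (1/6)·14 + (1/6)·22 + (1/6)·26 = 43/3
Expected profit = 43/3 − 3 = 34/3 ≈ $11.33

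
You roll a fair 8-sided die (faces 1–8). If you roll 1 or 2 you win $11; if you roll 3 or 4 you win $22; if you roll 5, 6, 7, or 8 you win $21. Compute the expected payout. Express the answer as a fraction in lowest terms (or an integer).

75/4 dollars

E[payout] = (1/4)·11 + (1/2)·21 + (1/4)·22 = 75/4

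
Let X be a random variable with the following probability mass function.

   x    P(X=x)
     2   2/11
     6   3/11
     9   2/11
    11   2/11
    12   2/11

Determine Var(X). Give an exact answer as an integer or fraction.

E[X] = (2/11)·2 + (3/11)·6 + (2/11)·9 + (2/11)·11 + (2/11)·12 = 86/11
E[X²] = (2/11)·4 + (3/11)·36 + (2/11)·81 + (2/11)·121 + (2/11)·144 = 808/11
Var(X) = 808/11 − (86/11)² = 1492/121

1492/121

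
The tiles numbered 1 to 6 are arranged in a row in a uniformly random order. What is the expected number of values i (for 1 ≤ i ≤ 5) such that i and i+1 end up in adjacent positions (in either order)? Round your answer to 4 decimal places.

1.6667

For each i ∈ {1,…,5}, let Xᵢ = 1 if i and i+1 are adjacent. P(Xᵢ=1) = 2·(6−1)!/6! = 2/6.
By linearity, E[ΣXᵢ] = (5)·(2/6) = 5/3.
≈ 1.6667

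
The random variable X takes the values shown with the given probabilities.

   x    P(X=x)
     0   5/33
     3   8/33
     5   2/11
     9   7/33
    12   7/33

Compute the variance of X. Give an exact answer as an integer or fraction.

E[X] = (5/33)·0 + (8/33)·3 + (2/11)·5 + (7/33)·9 + (7/33)·12 = 67/11
E[X²] = (5/33)·0 + (8/33)·9 + (2/11)·25 + (7/33)·81 + (7/33)·144 = 599/11
Var(X) = 599/11 − (67/11)² = 2100/121

2100/121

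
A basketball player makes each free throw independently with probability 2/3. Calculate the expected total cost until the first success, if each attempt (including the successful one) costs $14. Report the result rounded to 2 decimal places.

E[#attempts] = 1/p = 3/2; E[cost] = 14·3/2 = 21.
≈ 21.00

$21.00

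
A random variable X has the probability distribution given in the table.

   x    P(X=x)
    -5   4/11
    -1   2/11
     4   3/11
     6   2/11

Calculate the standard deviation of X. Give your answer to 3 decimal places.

E[X] = 2/11, E[X²] = 222/11
Var(X) = E[X²] − (E[X])² = 222/11 − 4/121 = 2438/121
SD(X) = √(2438/121) ≈ 4.489

4.489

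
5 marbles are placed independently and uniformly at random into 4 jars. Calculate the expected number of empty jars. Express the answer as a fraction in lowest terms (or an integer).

243/256

Let Xⱼ=1 if jar j is empty. P(Xⱼ=1) = ((4-1)/4)^5 = 243/1024.
By linearity, E[#empty] = 4·243/1024 = 243/256.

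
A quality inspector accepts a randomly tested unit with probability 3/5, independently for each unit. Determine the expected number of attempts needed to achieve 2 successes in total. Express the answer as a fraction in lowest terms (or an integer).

By linearity (sum of 2 independent geometric waits), E[trials] = 2/p = 2/(3/5) = 10/3.

10/3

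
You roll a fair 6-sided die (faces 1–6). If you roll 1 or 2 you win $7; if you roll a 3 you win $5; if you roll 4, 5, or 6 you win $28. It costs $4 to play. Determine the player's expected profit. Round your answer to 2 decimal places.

E[payout] = (1/6)·5 + (1/3)·7 + (1/2)·28 = 103/6
Expected profit = 103/6 − 4 = 79/6 ≈ $13.17

$13.17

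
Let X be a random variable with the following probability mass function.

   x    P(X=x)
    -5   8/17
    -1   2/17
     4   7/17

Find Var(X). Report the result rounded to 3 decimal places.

17.792

E[X] = (8/17)·(-5) + (2/17)·(-1) + (7/17)·4 = -14/17
E[X²] = (8/17)·25 + (2/17)·1 + (7/17)·16 = 314/17
Var(X) = 314/17 − (-14/17)² = 5142/289 ≈ 17.792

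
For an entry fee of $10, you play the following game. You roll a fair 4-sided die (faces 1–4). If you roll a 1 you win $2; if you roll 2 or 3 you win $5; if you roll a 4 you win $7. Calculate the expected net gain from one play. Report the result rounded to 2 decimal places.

-$5.25

E[payout] = (1/4)·2 + (1/2)·5 + (1/4)·7 = 19/4
Expected profit = 19/4 − 10 = -21/4 ≈ -$5.25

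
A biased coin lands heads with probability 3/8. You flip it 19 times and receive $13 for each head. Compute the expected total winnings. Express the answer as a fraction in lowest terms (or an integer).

E[#heads] = 19·3/8 = 57/8 (linearity over flips).
E[winnings] = 13·57/8 = 741/8.

741/8 dollars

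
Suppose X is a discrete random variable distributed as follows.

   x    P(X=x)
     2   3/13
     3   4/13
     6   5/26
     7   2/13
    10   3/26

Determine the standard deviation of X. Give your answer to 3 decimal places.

2.636

E[X] = 62/13, E[X²] = 386/13
Var(X) = E[X²] − (E[X])² = 386/13 − 3844/169 = 1174/169
SD(X) = √(1174/169) ≈ 2.636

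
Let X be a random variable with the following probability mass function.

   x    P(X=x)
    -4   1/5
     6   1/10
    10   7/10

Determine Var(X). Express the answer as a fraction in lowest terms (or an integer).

E[X] = (1/5)·(-4) + (1/10)·6 + (7/10)·10 = 34/5
E[X²] = (1/5)·16 + (1/10)·36 + (7/10)·100 = 384/5
Var(X) = 384/5 − (34/5)² = 764/25

764/25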